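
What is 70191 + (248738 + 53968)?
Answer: 372897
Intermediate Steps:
70191 + (248738 + 53968) = 70191 + 302706 = 372897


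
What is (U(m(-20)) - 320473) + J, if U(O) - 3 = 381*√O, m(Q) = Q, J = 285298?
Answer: -35172 + 762*I*√5 ≈ -35172.0 + 1703.9*I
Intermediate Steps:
U(O) = 3 + 381*√O
(U(m(-20)) - 320473) + J = ((3 + 381*√(-20)) - 320473) + 285298 = ((3 + 381*(2*I*√5)) - 320473) + 285298 = ((3 + 762*I*√5) - 320473) + 285298 = (-320470 + 762*I*√5) + 285298 = -35172 + 762*I*√5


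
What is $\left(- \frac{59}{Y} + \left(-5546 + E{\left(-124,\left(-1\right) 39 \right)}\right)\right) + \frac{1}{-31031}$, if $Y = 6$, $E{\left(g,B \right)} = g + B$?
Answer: $- \frac{1064766709}{186186} \approx -5718.8$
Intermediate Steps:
$E{\left(g,B \right)} = B + g$
$\left(- \frac{59}{Y} + \left(-5546 + E{\left(-124,\left(-1\right) 39 \right)}\right)\right) + \frac{1}{-31031} = \left(- \frac{59}{6} - 5709\right) + \frac{1}{-31031} = \left(\left(-59\right) \frac{1}{6} - 5709\right) - \frac{1}{31031} = \left(- \frac{59}{6} - 5709\right) - \frac{1}{31031} = - \frac{34313}{6} - \frac{1}{31031} = - \frac{1064766709}{186186}$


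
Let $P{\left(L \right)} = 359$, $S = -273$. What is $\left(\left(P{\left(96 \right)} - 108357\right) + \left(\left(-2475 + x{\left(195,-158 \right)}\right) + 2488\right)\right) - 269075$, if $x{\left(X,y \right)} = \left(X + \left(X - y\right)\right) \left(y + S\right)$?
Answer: $-613248$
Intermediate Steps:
$x{\left(X,y \right)} = \left(-273 + y\right) \left(- y + 2 X\right)$ ($x{\left(X,y \right)} = \left(X + \left(X - y\right)\right) \left(y - 273\right) = \left(- y + 2 X\right) \left(-273 + y\right) = \left(-273 + y\right) \left(- y + 2 X\right)$)
$\left(\left(P{\left(96 \right)} - 108357\right) + \left(\left(-2475 + x{\left(195,-158 \right)}\right) + 2488\right)\right) - 269075 = \left(\left(359 - 108357\right) + \left(\left(-2475 + \left(- \left(-158\right)^{2} - 106470 + 273 \left(-158\right) + 2 \cdot 195 \left(-158\right)\right)\right) + 2488\right)\right) - 269075 = \left(\left(359 - 108357\right) + \left(\left(-2475 - 236188\right) + 2488\right)\right) - 269075 = \left(-107998 + \left(\left(-2475 - 236188\right) + 2488\right)\right) - 269075 = \left(-107998 + \left(-238663 + 2488\right)\right) - 269075 = \left(-107998 - 236175\right) - 269075 = -344173 - 269075 = -613248$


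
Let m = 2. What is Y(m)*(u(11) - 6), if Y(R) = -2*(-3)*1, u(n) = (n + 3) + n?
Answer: 114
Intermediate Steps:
u(n) = 3 + 2*n (u(n) = (3 + n) + n = 3 + 2*n)
Y(R) = 6 (Y(R) = 6*1 = 6)
Y(m)*(u(11) - 6) = 6*((3 + 2*11) - 6) = 6*((3 + 22) - 6) = 6*(25 - 6) = 6*19 = 114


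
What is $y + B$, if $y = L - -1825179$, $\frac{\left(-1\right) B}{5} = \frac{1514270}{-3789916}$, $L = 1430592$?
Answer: $\frac{6169553088293}{1894958} \approx 3.2558 \cdot 10^{6}$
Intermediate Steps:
$B = \frac{3785675}{1894958}$ ($B = - 5 \frac{1514270}{-3789916} = - 5 \cdot 1514270 \left(- \frac{1}{3789916}\right) = \left(-5\right) \left(- \frac{757135}{1894958}\right) = \frac{3785675}{1894958} \approx 1.9978$)
$y = 3255771$ ($y = 1430592 - -1825179 = 1430592 + 1825179 = 3255771$)
$y + B = 3255771 + \frac{3785675}{1894958} = \frac{6169553088293}{1894958}$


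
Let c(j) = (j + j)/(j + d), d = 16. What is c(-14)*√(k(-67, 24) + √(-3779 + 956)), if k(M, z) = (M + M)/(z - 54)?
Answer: -14*√(1005 + 225*I*√2823)/15 ≈ -75.253 - 69.192*I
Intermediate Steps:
k(M, z) = 2*M/(-54 + z) (k(M, z) = (2*M)/(-54 + z) = 2*M/(-54 + z))
c(j) = 2*j/(16 + j) (c(j) = (j + j)/(j + 16) = (2*j)/(16 + j) = 2*j/(16 + j))
c(-14)*√(k(-67, 24) + √(-3779 + 956)) = (2*(-14)/(16 - 14))*√(2*(-67)/(-54 + 24) + √(-3779 + 956)) = (2*(-14)/2)*√(2*(-67)/(-30) + √(-2823)) = (2*(-14)*(½))*√(2*(-67)*(-1/30) + I*√2823) = -14*√(67/15 + I*√2823)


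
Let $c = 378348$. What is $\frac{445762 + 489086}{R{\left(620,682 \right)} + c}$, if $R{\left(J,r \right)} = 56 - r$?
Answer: $\frac{467424}{188861} \approx 2.475$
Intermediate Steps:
$\frac{445762 + 489086}{R{\left(620,682 \right)} + c} = \frac{445762 + 489086}{\left(56 - 682\right) + 378348} = \frac{934848}{\left(56 - 682\right) + 378348} = \frac{934848}{-626 + 378348} = \frac{934848}{377722} = 934848 \cdot \frac{1}{377722} = \frac{467424}{188861}$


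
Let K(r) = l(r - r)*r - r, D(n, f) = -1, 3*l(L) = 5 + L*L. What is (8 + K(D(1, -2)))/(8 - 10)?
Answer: -11/3 ≈ -3.6667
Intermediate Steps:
l(L) = 5/3 + L²/3 (l(L) = (5 + L*L)/3 = (5 + L²)/3 = 5/3 + L²/3)
K(r) = 2*r/3 (K(r) = (5/3 + (r - r)²/3)*r - r = (5/3 + (⅓)*0²)*r - r = (5/3 + (⅓)*0)*r - r = (5/3 + 0)*r - r = 5*r/3 - r = 2*r/3)
(8 + K(D(1, -2)))/(8 - 10) = (8 + (⅔)*(-1))/(8 - 10) = (8 - ⅔)/(-2) = (22/3)*(-½) = -11/3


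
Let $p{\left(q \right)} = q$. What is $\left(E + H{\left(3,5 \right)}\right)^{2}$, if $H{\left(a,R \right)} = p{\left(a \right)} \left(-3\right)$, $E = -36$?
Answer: $2025$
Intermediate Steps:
$H{\left(a,R \right)} = - 3 a$ ($H{\left(a,R \right)} = a \left(-3\right) = - 3 a$)
$\left(E + H{\left(3,5 \right)}\right)^{2} = \left(-36 - 9\right)^{2} = \left(-45\right)^{2} = 2025$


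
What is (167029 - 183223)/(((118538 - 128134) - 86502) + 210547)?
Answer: -16194/114449 ≈ -0.14150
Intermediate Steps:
(167029 - 183223)/(((118538 - 128134) - 86502) + 210547) = -16194/((-9596 - 86502) + 210547) = -16194/(-96098 + 210547) = -16194/114449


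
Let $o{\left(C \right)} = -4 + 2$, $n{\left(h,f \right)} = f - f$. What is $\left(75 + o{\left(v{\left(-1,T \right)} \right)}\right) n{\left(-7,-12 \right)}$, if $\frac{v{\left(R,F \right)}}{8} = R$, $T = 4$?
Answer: $0$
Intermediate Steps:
$v{\left(R,F \right)} = 8 R$
$n{\left(h,f \right)} = 0$
$o{\left(C \right)} = -2$
$\left(75 + o{\left(v{\left(-1,T \right)} \right)}\right) n{\left(-7,-12 \right)} = \left(75 - 2\right) 0 = 73 \cdot 0 = 0$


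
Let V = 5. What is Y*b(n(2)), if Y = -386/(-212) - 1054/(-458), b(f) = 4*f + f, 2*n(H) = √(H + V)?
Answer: 500295*√7/48548 ≈ 27.265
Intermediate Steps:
n(H) = √(5 + H)/2 (n(H) = √(H + 5)/2 = √(5 + H)/2)
b(f) = 5*f
Y = 100059/24274 (Y = -386*(-1/212) - 1054*(-1/458) = 193/106 + 527/229 = 100059/24274 ≈ 4.1221)
Y*b(n(2)) = 100059*(5*(√(5 + 2)/2))/24274 = 100059*(5*(√7/2))/24274 = 100059*(5*√7/2)/24274 = 500295*√7/48548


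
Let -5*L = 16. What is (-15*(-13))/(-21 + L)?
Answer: -975/121 ≈ -8.0578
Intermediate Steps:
L = -16/5 (L = -⅕*16 = -16/5 ≈ -3.2000)
(-15*(-13))/(-21 + L) = (-15*(-13))/(-21 - 16/5) = 195/(-121/5) = 195*(-5/121) = -975/121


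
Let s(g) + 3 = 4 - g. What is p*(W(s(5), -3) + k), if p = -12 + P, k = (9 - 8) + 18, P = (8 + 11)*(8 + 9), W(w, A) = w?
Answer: 4665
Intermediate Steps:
s(g) = 1 - g (s(g) = -3 + (4 - g) = 1 - g)
P = 323 (P = 19*17 = 323)
k = 19 (k = 1 + 18 = 19)
p = 311 (p = -12 + 323 = 311)
p*(W(s(5), -3) + k) = 311*((1 - 1*5) + 19) = 311*((1 - 5) + 19) = 311*(-4 + 19) = 311*15 = 4665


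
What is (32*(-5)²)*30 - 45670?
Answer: -21670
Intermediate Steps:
(32*(-5)²)*30 - 45670 = (32*25)*30 - 45670 = 800*30 - 45670 = 24000 - 45670 = -21670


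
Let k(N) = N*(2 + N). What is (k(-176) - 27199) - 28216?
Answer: -24791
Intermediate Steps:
(k(-176) - 27199) - 28216 = (-176*(2 - 176) - 27199) - 28216 = (-176*(-174) - 27199) - 28216 = (30624 - 27199) - 28216 = 3425 - 28216 = -24791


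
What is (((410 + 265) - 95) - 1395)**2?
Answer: 664225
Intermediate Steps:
(((410 + 265) - 95) - 1395)**2 = ((675 - 95) - 1395)**2 = (580 - 1395)**2 = (-815)**2 = 664225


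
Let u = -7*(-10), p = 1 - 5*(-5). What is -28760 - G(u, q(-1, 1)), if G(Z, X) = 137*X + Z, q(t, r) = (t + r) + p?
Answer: -32392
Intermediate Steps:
p = 26 (p = 1 + 25 = 26)
u = 70
q(t, r) = 26 + r + t (q(t, r) = (t + r) + 26 = (r + t) + 26 = 26 + r + t)
G(Z, X) = Z + 137*X
-28760 - G(u, q(-1, 1)) = -28760 - (70 + 137*(26 + 1 - 1)) = -28760 - (70 + 137*26) = -28760 - (70 + 3562) = -28760 - 1*3632 = -28760 - 3632 = -32392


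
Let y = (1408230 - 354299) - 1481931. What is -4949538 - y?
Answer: -4521538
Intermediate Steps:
y = -428000 (y = 1053931 - 1481931 = -428000)
-4949538 - y = -4949538 - 1*(-428000) = -4949538 + 428000 = -4521538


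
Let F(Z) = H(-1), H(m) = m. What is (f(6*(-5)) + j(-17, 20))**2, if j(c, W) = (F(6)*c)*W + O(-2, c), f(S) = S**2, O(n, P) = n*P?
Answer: 1623076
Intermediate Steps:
F(Z) = -1
O(n, P) = P*n
j(c, W) = -2*c - W*c (j(c, W) = (-c)*W + c*(-2) = -W*c - 2*c = -2*c - W*c)
(f(6*(-5)) + j(-17, 20))**2 = ((6*(-5))**2 - 17*(-2 - 1*20))**2 = ((-30)**2 - 17*(-2 - 20))**2 = (900 - 17*(-22))**2 = (900 + 374)**2 = 1274**2 = 1623076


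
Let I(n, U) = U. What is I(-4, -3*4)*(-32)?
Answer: 384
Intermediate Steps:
I(-4, -3*4)*(-32) = -3*4*(-32) = -12*(-32) = 384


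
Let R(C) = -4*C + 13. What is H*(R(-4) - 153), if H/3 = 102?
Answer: -37944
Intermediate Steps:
H = 306 (H = 3*102 = 306)
R(C) = 13 - 4*C
H*(R(-4) - 153) = 306*((13 - 4*(-4)) - 153) = 306*((13 + 16) - 153) = 306*(29 - 153) = 306*(-124) = -37944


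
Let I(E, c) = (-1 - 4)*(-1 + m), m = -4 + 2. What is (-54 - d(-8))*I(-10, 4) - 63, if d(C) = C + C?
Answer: -633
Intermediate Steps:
m = -2
I(E, c) = 15 (I(E, c) = (-1 - 4)*(-1 - 2) = -5*(-3) = 15)
d(C) = 2*C
(-54 - d(-8))*I(-10, 4) - 63 = (-54 - 2*(-8))*15 - 63 = (-54 - 1*(-16))*15 - 63 = (-54 + 16)*15 - 63 = -38*15 - 63 = -570 - 63 = -633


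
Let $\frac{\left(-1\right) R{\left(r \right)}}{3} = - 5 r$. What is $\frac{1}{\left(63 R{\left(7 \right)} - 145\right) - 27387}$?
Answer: $- \frac{1}{20917} \approx -4.7808 \cdot 10^{-5}$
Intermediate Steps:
$R{\left(r \right)} = 15 r$ ($R{\left(r \right)} = - 3 \left(- 5 r\right) = 15 r$)
$\frac{1}{\left(63 R{\left(7 \right)} - 145\right) - 27387} = \frac{1}{\left(63 \cdot 15 \cdot 7 - 145\right) - 27387} = \frac{1}{\left(63 \cdot 105 - 145\right) - 27387} = \frac{1}{\left(6615 - 145\right) - 27387} = \frac{1}{6470 - 27387} = \frac{1}{-20917} = - \frac{1}{20917}$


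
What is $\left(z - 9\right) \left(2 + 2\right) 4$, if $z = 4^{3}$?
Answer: $880$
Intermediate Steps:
$z = 64$
$\left(z - 9\right) \left(2 + 2\right) 4 = \left(64 - 9\right) \left(2 + 2\right) 4 = 55 \cdot 4 \cdot 4 = 55 \cdot 16 = 880$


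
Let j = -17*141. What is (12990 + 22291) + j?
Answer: 32884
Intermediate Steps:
j = -2397
(12990 + 22291) + j = (12990 + 22291) - 2397 = 35281 - 2397 = 32884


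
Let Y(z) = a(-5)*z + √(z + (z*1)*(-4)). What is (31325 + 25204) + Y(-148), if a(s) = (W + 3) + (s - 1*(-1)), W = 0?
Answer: 56677 + 2*√111 ≈ 56698.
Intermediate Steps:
a(s) = 4 + s (a(s) = (0 + 3) + (s - 1*(-1)) = 3 + (s + 1) = 3 + (1 + s) = 4 + s)
Y(z) = -z + √3*√(-z) (Y(z) = (4 - 5)*z + √(z + (z*1)*(-4)) = -z + √(z + z*(-4)) = -z + √(z - 4*z) = -z + √(-3*z) = -z + √3*√(-z))
(31325 + 25204) + Y(-148) = (31325 + 25204) + (-1*(-148) + √3*√(-1*(-148))) = 56529 + (148 + √3*√148) = 56529 + (148 + √3*(2*√37)) = 56529 + (148 + 2*√111) = 56677 + 2*√111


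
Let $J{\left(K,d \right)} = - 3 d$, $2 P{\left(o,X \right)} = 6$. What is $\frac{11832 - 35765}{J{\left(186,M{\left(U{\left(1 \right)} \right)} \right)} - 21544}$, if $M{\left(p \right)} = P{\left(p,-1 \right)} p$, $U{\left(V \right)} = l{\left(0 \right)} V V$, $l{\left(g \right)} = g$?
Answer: $\frac{23933}{21544} \approx 1.1109$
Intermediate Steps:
$P{\left(o,X \right)} = 3$ ($P{\left(o,X \right)} = \frac{1}{2} \cdot 6 = 3$)
$U{\left(V \right)} = 0$ ($U{\left(V \right)} = 0 V V = 0 V = 0$)
$M{\left(p \right)} = 3 p$
$\frac{11832 - 35765}{J{\left(186,M{\left(U{\left(1 \right)} \right)} \right)} - 21544} = \frac{11832 - 35765}{- 3 \cdot 3 \cdot 0 - 21544} = - \frac{23933}{\left(-3\right) 0 - 21544} = - \frac{23933}{0 - 21544} = - \frac{23933}{-21544} = \left(-23933\right) \left(- \frac{1}{21544}\right) = \frac{23933}{21544}$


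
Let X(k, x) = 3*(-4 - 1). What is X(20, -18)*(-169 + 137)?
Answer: 480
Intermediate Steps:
X(k, x) = -15 (X(k, x) = 3*(-5) = -15)
X(20, -18)*(-169 + 137) = -15*(-169 + 137) = -15*(-32) = 480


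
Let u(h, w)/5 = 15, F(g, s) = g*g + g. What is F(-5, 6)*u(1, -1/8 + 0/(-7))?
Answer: 1500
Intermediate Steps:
F(g, s) = g + g² (F(g, s) = g² + g = g + g²)
u(h, w) = 75 (u(h, w) = 5*15 = 75)
F(-5, 6)*u(1, -1/8 + 0/(-7)) = -5*(1 - 5)*75 = -5*(-4)*75 = 20*75 = 1500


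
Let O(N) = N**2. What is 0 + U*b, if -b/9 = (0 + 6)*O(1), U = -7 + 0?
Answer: 378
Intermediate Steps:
U = -7
b = -54 (b = -9*(0 + 6)*1**2 = -54 ≈ -54.000)
0 + U*b = 0 - 7*(-54) = 0 + 378 = 378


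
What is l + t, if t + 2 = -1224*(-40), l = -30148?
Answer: 18810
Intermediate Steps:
t = 48958 (t = -2 - 1224*(-40) = -2 + 48960 = 48958)
l + t = -30148 + 48958 = 18810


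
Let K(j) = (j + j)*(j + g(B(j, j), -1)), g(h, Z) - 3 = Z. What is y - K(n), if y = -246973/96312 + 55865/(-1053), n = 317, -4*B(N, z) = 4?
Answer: -6838909757435/33805512 ≈ -2.0230e+5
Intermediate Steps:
B(N, z) = -1 (B(N, z) = -1/4*4 = -1)
g(h, Z) = 3 + Z
y = -1880177483/33805512 (y = -246973*1/96312 + 55865*(-1/1053) = -246973/96312 - 55865/1053 = -1880177483/33805512 ≈ -55.617)
K(j) = 2*j*(2 + j) (K(j) = (j + j)*(j + (3 - 1)) = (2*j)*(j + 2) = (2*j)*(2 + j) = 2*j*(2 + j))
y - K(n) = -1880177483/33805512 - 2*317*(2 + 317) = -1880177483/33805512 - 2*317*319 = -1880177483/33805512 - 1*202246 = -1880177483/33805512 - 202246 = -6838909757435/33805512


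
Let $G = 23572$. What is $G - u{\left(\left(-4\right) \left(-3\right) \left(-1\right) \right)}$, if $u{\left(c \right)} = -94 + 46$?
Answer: $23620$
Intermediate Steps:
$u{\left(c \right)} = -48$
$G - u{\left(\left(-4\right) \left(-3\right) \left(-1\right) \right)} = 23572 - -48 = 23572 + 48 = 23620$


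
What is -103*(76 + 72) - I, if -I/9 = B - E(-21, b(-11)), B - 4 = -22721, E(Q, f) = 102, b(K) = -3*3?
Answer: -220615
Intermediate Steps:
b(K) = -9
B = -22717 (B = 4 - 22721 = -22717)
I = 205371 (I = -9*(-22717 - 1*102) = -9*(-22717 - 102) = -9*(-22819) = 205371)
-103*(76 + 72) - I = -103*(76 + 72) - 1*205371 = -103*148 - 205371 = -15244 - 205371 = -220615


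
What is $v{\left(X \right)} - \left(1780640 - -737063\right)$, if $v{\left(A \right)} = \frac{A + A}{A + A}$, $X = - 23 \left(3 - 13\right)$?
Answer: $-2517702$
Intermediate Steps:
$X = 230$ ($X = \left(-23\right) \left(-10\right) = 230$)
$v{\left(A \right)} = 1$ ($v{\left(A \right)} = \frac{2 A}{2 A} = 2 A \frac{1}{2 A} = 1$)
$v{\left(X \right)} - \left(1780640 - -737063\right) = 1 - \left(1780640 - -737063\right) = 1 - \left(1780640 + 737063\right) = 1 - 2517703 = -2517702$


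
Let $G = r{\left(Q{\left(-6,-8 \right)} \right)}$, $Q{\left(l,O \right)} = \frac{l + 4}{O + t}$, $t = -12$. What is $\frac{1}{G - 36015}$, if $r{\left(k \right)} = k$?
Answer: $- \frac{10}{360149} \approx -2.7766 \cdot 10^{-5}$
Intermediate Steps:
$Q{\left(l,O \right)} = \frac{4 + l}{-12 + O}$ ($Q{\left(l,O \right)} = \frac{l + 4}{O - 12} = \frac{4 + l}{-12 + O}$)
$G = \frac{1}{10}$ ($G = \frac{4 - 6}{-12 - 8} = \frac{1}{-20} \left(-2\right) = \left(- \frac{1}{20}\right) \left(-2\right) = \frac{1}{10} \approx 0.1$)
$\frac{1}{G - 36015} = \frac{1}{\frac{1}{10} - 36015} = \frac{1}{- \frac{360149}{10}} = - \frac{10}{360149}$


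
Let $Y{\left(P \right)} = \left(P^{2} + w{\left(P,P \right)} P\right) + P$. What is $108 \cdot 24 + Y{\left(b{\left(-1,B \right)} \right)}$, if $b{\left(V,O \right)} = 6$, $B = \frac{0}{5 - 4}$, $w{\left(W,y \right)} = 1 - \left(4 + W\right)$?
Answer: $2580$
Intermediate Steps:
$w{\left(W,y \right)} = -3 - W$
$B = 0$ ($B = \frac{0}{5 - 4} = \frac{0}{1} = 0 \cdot 1 = 0$)
$Y{\left(P \right)} = P + P^{2} + P \left(-3 - P\right)$ ($Y{\left(P \right)} = \left(P^{2} + \left(-3 - P\right) P\right) + P = \left(P^{2} + P \left(-3 - P\right)\right) + P = P + P^{2} + P \left(-3 - P\right)$)
$108 \cdot 24 + Y{\left(b{\left(-1,B \right)} \right)} = 108 \cdot 24 - 12 = 2592 - 12 = 2580$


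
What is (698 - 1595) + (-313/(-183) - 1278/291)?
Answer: -15970244/17751 ≈ -899.68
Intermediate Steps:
(698 - 1595) + (-313/(-183) - 1278/291) = -897 + (-313*(-1/183) - 1278*1/291) = -897 + (313/183 - 426/97) = -897 - 47597/17751 = -15970244/17751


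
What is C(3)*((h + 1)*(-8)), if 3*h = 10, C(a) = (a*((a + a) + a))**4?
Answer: -18423288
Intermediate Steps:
C(a) = 81*a**8 (C(a) = (a*(2*a + a))**4 = (a*(3*a))**4 = (3*a**2)**4 = 81*a**8)
h = 10/3 (h = (1/3)*10 = 10/3 ≈ 3.3333)
C(3)*((h + 1)*(-8)) = (81*3**8)*((10/3 + 1)*(-8)) = (81*6561)*((13/3)*(-8)) = 531441*(-104/3) = -18423288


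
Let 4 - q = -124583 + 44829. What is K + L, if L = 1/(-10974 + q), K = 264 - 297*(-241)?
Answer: 4941511345/68784 ≈ 71841.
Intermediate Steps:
q = 79758 (q = 4 - (-124583 + 44829) = 4 - 1*(-79754) = 4 + 79754 = 79758)
K = 71841 (K = 264 + 71577 = 71841)
L = 1/68784 (L = 1/(-10974 + 79758) = 1/68784 ≈ 1.4538e-5)
K + L = 71841 + 1/68784 = 4941511345/68784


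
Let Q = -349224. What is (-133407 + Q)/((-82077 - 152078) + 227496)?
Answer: 482631/6659 ≈ 72.478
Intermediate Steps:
(-133407 + Q)/((-82077 - 152078) + 227496) = (-133407 - 349224)/((-82077 - 152078) + 227496) = -482631/(-234155 + 227496) = -482631/(-6659) = -482631*(-1/6659) = 482631/6659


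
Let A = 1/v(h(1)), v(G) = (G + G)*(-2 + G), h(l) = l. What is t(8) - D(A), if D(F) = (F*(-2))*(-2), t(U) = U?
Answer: 10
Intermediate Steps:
v(G) = 2*G*(-2 + G) (v(G) = (2*G)*(-2 + G) = 2*G*(-2 + G))
A = -½ (A = 1/(2*1*(-2 + 1)) = 1/(2*1*(-1)) = 1/(-2) = -½ ≈ -0.50000)
D(F) = 4*F (D(F) = -2*F*(-2) = 4*F)
t(8) - D(A) = 8 - 4*(-1)/2 = 8 - 1*(-2) = 8 + 2 = 10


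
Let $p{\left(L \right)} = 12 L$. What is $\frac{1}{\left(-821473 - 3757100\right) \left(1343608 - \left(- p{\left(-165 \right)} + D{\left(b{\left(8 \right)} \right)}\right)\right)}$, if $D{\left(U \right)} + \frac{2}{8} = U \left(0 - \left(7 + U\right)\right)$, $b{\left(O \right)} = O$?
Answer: $- \frac{4}{24573169240989} \approx -1.6278 \cdot 10^{-13}$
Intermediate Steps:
$D{\left(U \right)} = - \frac{1}{4} + U \left(-7 - U\right)$ ($D{\left(U \right)} = - \frac{1}{4} + U \left(0 - \left(7 + U\right)\right) = - \frac{1}{4} + U \left(-7 - U\right)$)
$\frac{1}{\left(-821473 - 3757100\right) \left(1343608 - \left(- p{\left(-165 \right)} + D{\left(b{\left(8 \right)} \right)}\right)\right)} = \frac{1}{\left(-821473 - 3757100\right) \left(1343608 - \left(\frac{7919}{4} - 64 - 56\right)\right)} = \frac{1}{\left(-4578573\right) \left(1343608 - \left(\frac{7695}{4} - 64\right)\right)} = \frac{1}{\left(-4578573\right) \left(1343608 - \frac{7439}{4}\right)} = \frac{1}{\left(-4578573\right) \frac{5366993}{4}} = \frac{1}{- \frac{24573169240989}{4}} = - \frac{4}{24573169240989}$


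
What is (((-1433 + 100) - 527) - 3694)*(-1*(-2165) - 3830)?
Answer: 9247410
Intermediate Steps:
(((-1433 + 100) - 527) - 3694)*(-1*(-2165) - 3830) = ((-1333 - 527) - 3694)*(2165 - 3830) = (-1860 - 3694)*(-1665) = -5554*(-1665) = 9247410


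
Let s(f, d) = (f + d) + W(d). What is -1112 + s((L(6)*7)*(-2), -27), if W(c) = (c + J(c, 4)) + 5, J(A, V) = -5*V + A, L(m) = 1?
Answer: -1222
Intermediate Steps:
J(A, V) = A - 5*V
W(c) = -15 + 2*c (W(c) = (c + (c - 5*4)) + 5 = (c + (c - 20)) + 5 = (c + (-20 + c)) + 5 = (-20 + 2*c) + 5 = -15 + 2*c)
s(f, d) = -15 + f + 3*d (s(f, d) = (f + d) + (-15 + 2*d) = (d + f) + (-15 + 2*d) = -15 + f + 3*d)
-1112 + s((L(6)*7)*(-2), -27) = -1112 + (-15 + (1*7)*(-2) + 3*(-27)) = -1112 + (-15 + 7*(-2) - 81) = -1112 + (-15 - 14 - 81) = -1112 - 110 = -1222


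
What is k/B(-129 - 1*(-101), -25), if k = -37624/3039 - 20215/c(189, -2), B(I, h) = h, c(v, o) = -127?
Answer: -56655137/9648825 ≈ -5.8717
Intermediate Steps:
k = 56655137/385953 (k = -37624/3039 - 20215/(-127) = -37624*1/3039 - 20215*(-1/127) = -37624/3039 + 20215/127 = 56655137/385953 ≈ 146.79)
k/B(-129 - 1*(-101), -25) = (56655137/385953)/(-25) = (56655137/385953)*(-1/25) = -56655137/9648825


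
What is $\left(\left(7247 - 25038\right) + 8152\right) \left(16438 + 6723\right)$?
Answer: $-223248879$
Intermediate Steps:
$\left(\left(7247 - 25038\right) + 8152\right) \left(16438 + 6723\right) = \left(-17791 + 8152\right) 23161 = \left(-9639\right) 23161 = -223248879$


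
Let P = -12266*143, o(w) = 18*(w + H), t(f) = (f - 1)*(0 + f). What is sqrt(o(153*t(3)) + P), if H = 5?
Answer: 4*I*sqrt(108589) ≈ 1318.1*I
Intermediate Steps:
t(f) = f*(-1 + f) (t(f) = (-1 + f)*f = f*(-1 + f))
o(w) = 90 + 18*w (o(w) = 18*(w + 5) = 18*(5 + w) = 90 + 18*w)
P = -1754038
sqrt(o(153*t(3)) + P) = sqrt((90 + 18*(153*(3*(-1 + 3)))) - 1754038) = sqrt((90 + 18*(153*(3*2))) - 1754038) = sqrt((90 + 18*(153*6)) - 1754038) = sqrt((90 + 18*918) - 1754038) = sqrt((90 + 16524) - 1754038) = sqrt(16614 - 1754038) = sqrt(-1737424) = 4*I*sqrt(108589)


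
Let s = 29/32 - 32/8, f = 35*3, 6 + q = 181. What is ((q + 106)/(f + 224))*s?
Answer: -27819/10528 ≈ -2.6424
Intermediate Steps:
q = 175 (q = -6 + 181 = 175)
f = 105
s = -99/32 (s = 29*(1/32) - 32*1/8 = 29/32 - 4 = -99/32 ≈ -3.0938)
((q + 106)/(f + 224))*s = ((175 + 106)/(105 + 224))*(-99/32) = (281/329)*(-99/32) = -27819/10528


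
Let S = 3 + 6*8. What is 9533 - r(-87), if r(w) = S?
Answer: 9482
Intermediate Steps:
S = 51 (S = 3 + 48 = 51)
r(w) = 51
9533 - r(-87) = 9533 - 1*51 = 9533 - 51 = 9482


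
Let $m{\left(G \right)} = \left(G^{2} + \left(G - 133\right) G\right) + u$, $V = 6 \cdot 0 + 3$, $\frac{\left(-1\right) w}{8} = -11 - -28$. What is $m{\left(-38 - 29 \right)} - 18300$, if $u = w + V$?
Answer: $-544$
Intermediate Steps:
$w = -136$ ($w = - 8 \left(-11 - -28\right) = - 8 \left(-11 + 28\right) = \left(-8\right) 17 = -136$)
$V = 3$ ($V = 0 + 3 = 3$)
$u = -133$ ($u = -136 + 3 = -133$)
$m{\left(G \right)} = -133 + G^{2} + G \left(-133 + G\right)$ ($m{\left(G \right)} = \left(G^{2} + \left(G - 133\right) G\right) - 133 = \left(G^{2} + \left(-133 + G\right) G\right) - 133 = \left(G^{2} + G \left(-133 + G\right)\right) - 133 = -133 + G^{2} + G \left(-133 + G\right)$)
$m{\left(-38 - 29 \right)} - 18300 = \left(-133 - 133 \left(-38 - 29\right) + 2 \left(-38 - 29\right)^{2}\right) - 18300 = \left(-133 - -8911 + 2 \left(-67\right)^{2}\right) - 18300 = \left(-133 + 8911 + 2 \cdot 4489\right) - 18300 = \left(-133 + 8911 + 8978\right) - 18300 = 17756 - 18300 = -544$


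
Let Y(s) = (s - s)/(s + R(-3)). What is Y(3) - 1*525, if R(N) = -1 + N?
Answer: -525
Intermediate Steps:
Y(s) = 0 (Y(s) = (s - s)/(s + (-1 - 3)) = 0/(s - 4) = 0/(-4 + s) = 0)
Y(3) - 1*525 = 0 - 1*525 = 0 - 525 = -525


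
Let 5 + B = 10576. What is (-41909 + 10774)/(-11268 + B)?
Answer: 31135/697 ≈ 44.670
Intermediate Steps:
B = 10571 (B = -5 + 10576 = 10571)
(-41909 + 10774)/(-11268 + B) = (-41909 + 10774)/(-11268 + 10571) = -31135/(-697) = -31135*(-1/697) = 31135/697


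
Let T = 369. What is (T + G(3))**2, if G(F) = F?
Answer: 138384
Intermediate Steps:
(T + G(3))**2 = (369 + 3)**2 = 372**2 = 138384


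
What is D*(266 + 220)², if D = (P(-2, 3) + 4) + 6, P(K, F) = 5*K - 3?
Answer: -708588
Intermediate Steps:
P(K, F) = -3 + 5*K
D = -3 (D = ((-3 + 5*(-2)) + 4) + 6 = ((-3 - 10) + 4) + 6 = (-13 + 4) + 6 = -9 + 6 = -3)
D*(266 + 220)² = -3*(266 + 220)² = -3*486² = -3*236196 = -708588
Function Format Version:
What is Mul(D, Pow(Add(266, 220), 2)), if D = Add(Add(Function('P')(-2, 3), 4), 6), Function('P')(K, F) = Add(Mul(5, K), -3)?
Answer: -708588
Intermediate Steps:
Function('P')(K, F) = Add(-3, Mul(5, K))
D = -3 (D = Add(Add(Add(-3, Mul(5, -2)), 4), 6) = Add(Add(Add(-3, -10), 4), 6) = Add(Add(-13, 4), 6) = Add(-9, 6) = -3)
Mul(D, Pow(Add(266, 220), 2)) = Mul(-3, Pow(Add(266, 220), 2)) = Mul(-3, Pow(486, 2)) = Mul(-3, 236196) = -708588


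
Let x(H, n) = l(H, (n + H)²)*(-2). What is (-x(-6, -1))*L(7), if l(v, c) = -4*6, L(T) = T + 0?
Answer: -336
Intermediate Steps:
L(T) = T
l(v, c) = -24
x(H, n) = 48 (x(H, n) = -24*(-2) = 48)
(-x(-6, -1))*L(7) = -1*48*7 = -48*7 = -336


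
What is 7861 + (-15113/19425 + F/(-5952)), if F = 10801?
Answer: 14421749073/1835200 ≈ 7858.4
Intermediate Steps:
7861 + (-15113/19425 + F/(-5952)) = 7861 + (-15113/19425 + 10801/(-5952)) = 7861 + (-15113*1/19425 + 10801*(-1/5952)) = 7861 + (-2159/2775 - 10801/5952) = 7861 - 4758127/1835200 = 14421749073/1835200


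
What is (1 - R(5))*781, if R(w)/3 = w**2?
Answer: -57794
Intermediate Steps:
R(w) = 3*w**2
(1 - R(5))*781 = (1 - 3*5**2)*781 = (1 - 3*25)*781 = (1 - 1*75)*781 = (1 - 75)*781 = -74*781 = -57794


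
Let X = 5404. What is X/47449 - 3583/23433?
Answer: -43377835/1111872417 ≈ -0.039013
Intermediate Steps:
X/47449 - 3583/23433 = 5404/47449 - 3583/23433 = -43377835/1111872417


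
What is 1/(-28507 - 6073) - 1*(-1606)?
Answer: 55535479/34580 ≈ 1606.0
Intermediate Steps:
1/(-28507 - 6073) - 1*(-1606) = 1/(-34580) + 1606 = -1/34580 + 1606 = 55535479/34580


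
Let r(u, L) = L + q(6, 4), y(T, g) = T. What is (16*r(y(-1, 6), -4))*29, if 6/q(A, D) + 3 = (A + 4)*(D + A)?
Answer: -177248/97 ≈ -1827.3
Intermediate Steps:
q(A, D) = 6/(-3 + (4 + A)*(A + D)) (q(A, D) = 6/(-3 + (A + 4)*(D + A)) = 6/(-3 + (4 + A)*(A + D)))
r(u, L) = 6/97 + L (r(u, L) = L + 6/(-3 + 6**2 + 4*6 + 4*4 + 6*4) = L + 6/(-3 + 36 + 24 + 16 + 24) = L + 6/97 = 6/97 + L)
(16*r(y(-1, 6), -4))*29 = (16*(6/97 - 4))*29 = (16*(-382/97))*29 = -6112/97*29 = -177248/97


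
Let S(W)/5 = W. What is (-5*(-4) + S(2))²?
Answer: 900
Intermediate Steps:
S(W) = 5*W
(-5*(-4) + S(2))² = (-5*(-4) + 5*2)² = (20 + 10)² = 30² = 900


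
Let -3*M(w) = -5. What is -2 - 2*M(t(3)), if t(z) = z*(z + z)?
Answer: -16/3 ≈ -5.3333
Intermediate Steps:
t(z) = 2*z² (t(z) = z*(2*z) = 2*z²)
M(w) = 5/3 (M(w) = -⅓*(-5) = 5/3)
-2 - 2*M(t(3)) = -2 - 2*5/3 = -2 - 10/3 = -16/3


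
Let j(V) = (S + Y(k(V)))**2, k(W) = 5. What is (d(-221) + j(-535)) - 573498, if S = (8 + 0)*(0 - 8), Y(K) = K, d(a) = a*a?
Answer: -521176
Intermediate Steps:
d(a) = a**2
S = -64 (S = 8*(-8) = -64)
j(V) = 3481 (j(V) = (-64 + 5)**2 = (-59)**2 = 3481)
(d(-221) + j(-535)) - 573498 = ((-221)**2 + 3481) - 573498 = (48841 + 3481) - 573498 = 52322 - 573498 = -521176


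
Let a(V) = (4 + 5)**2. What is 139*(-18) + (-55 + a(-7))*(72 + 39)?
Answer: 384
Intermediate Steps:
a(V) = 81 (a(V) = 9**2 = 81)
139*(-18) + (-55 + a(-7))*(72 + 39) = 139*(-18) + (-55 + 81)*(72 + 39) = -2502 + 26*111 = -2502 + 2886 = 384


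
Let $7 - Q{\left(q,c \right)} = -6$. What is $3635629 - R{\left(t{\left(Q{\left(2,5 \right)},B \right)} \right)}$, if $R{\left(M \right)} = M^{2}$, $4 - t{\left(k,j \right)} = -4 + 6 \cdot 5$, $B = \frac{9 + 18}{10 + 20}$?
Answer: $3635145$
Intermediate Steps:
$Q{\left(q,c \right)} = 13$ ($Q{\left(q,c \right)} = 7 - -6 = 7 + 6 = 13$)
$B = \frac{9}{10}$ ($B = \frac{27}{30} = 27 \cdot \frac{1}{30} = \frac{9}{10} \approx 0.9$)
$t{\left(k,j \right)} = -22$ ($t{\left(k,j \right)} = 4 - \left(-4 + 6 \cdot 5\right) = 4 - \left(-4 + 30\right) = 4 - 26 = -22$)
$3635629 - R{\left(t{\left(Q{\left(2,5 \right)},B \right)} \right)} = 3635629 - \left(-22\right)^{2} = 3635629 - 484 = 3635145$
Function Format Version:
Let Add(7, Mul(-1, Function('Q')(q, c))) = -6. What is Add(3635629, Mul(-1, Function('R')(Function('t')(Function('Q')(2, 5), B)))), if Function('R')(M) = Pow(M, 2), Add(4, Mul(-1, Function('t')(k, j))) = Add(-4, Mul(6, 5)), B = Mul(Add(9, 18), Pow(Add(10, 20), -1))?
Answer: 3635145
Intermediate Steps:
Function('Q')(q, c) = 13 (Function('Q')(q, c) = Add(7, Mul(-1, -6)) = Add(7, 6) = 13)
B = Rational(9, 10) (B = Mul(27, Pow(30, -1)) = Mul(27, Rational(1, 30)) = Rational(9, 10) ≈ 0.90000)
Function('t')(k, j) = -22 (Function('t')(k, j) = Add(4, Mul(-1, Add(-4, Mul(6, 5)))) = Add(4, Mul(-1, Add(-4, 30))) = Add(4, Mul(-1, 26)) = Add(4, -26) = -22)
Add(3635629, Mul(-1, Function('R')(Function('t')(Function('Q')(2, 5), B)))) = Add(3635629, Mul(-1, Pow(-22, 2))) = Add(3635629, Mul(-1, 484)) = Add(3635629, -484) = 3635145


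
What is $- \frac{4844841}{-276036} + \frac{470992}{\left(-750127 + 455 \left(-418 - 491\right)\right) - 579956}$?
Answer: $\frac{1386305319581}{80219650068} \approx 17.281$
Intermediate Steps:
$- \frac{4844841}{-276036} + \frac{470992}{\left(-750127 + 455 \left(-418 - 491\right)\right) - 579956} = \left(-4844841\right) \left(- \frac{1}{276036}\right) + \frac{470992}{\left(-750127 + 455 \left(-909\right)\right) - 579956} = \frac{1614947}{92012} + \frac{470992}{\left(-750127 - 413595\right) - 579956} = \frac{1614947}{92012} + \frac{470992}{-1163722 - 579956} = \frac{1614947}{92012} + \frac{470992}{-1743678} = \frac{1614947}{92012} + 470992 \left(- \frac{1}{1743678}\right) = \frac{1614947}{92012} - \frac{235496}{871839} = \frac{1386305319581}{80219650068}$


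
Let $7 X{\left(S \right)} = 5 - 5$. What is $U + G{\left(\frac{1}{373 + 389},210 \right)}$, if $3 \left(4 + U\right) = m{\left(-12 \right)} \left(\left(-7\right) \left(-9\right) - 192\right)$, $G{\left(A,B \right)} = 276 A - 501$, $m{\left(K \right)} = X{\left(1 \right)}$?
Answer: $- \frac{64089}{127} \approx -504.64$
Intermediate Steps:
$X{\left(S \right)} = 0$ ($X{\left(S \right)} = \frac{5 - 5}{7} = \frac{1}{7} \cdot 0 = 0$)
$m{\left(K \right)} = 0$
$G{\left(A,B \right)} = -501 + 276 A$
$U = -4$ ($U = -4 + \frac{0 \left(\left(-7\right) \left(-9\right) - 192\right)}{3} = -4 + \frac{0 \left(63 - 192\right)}{3} = -4 + \frac{0 \left(-129\right)}{3} = -4 + \frac{1}{3} \cdot 0 = -4 + 0 = -4$)
$U + G{\left(\frac{1}{373 + 389},210 \right)} = -4 - \left(501 - \frac{276}{373 + 389}\right) = -4 - \left(501 - \frac{276}{762}\right) = -4 + \left(-501 + 276 \cdot \frac{1}{762}\right) = -4 + \left(-501 + \frac{46}{127}\right) = -4 - \frac{63581}{127} = - \frac{64089}{127}$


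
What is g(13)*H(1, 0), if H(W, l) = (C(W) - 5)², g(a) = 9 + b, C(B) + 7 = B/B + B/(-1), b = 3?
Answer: 1728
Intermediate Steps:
C(B) = -6 - B (C(B) = -7 + (B/B + B/(-1)) = -7 + (1 + B*(-1)) = -7 + (1 - B) = -6 - B)
g(a) = 12 (g(a) = 9 + 3 = 12)
H(W, l) = (-11 - W)² (H(W, l) = ((-6 - W) - 5)² = (-11 - W)²)
g(13)*H(1, 0) = 12*(11 + 1)² = 12*12² = 12*144 = 1728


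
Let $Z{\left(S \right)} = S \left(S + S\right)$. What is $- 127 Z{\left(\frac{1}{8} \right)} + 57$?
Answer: $\frac{1697}{32} \approx 53.031$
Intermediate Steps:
$Z{\left(S \right)} = 2 S^{2}$ ($Z{\left(S \right)} = S 2 S = 2 S^{2}$)
$- 127 Z{\left(\frac{1}{8} \right)} + 57 = - 127 \cdot 2 \left(\frac{1}{8}\right)^{2} + 57 = - 127 \cdot \frac{2}{64} + 57 = - 127 \cdot 2 \cdot \frac{1}{64} + 57 = \left(-127\right) \frac{1}{32} + 57 = - \frac{127}{32} + 57 = \frac{1697}{32}$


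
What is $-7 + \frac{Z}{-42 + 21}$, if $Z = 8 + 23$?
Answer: $- \frac{178}{21} \approx -8.4762$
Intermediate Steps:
$Z = 31$
$-7 + \frac{Z}{-42 + 21} = -7 + \frac{31}{-42 + 21} = -7 + \frac{31}{-21} = -7 + 31 \left(- \frac{1}{21}\right) = -7 - \frac{31}{21} = - \frac{178}{21}$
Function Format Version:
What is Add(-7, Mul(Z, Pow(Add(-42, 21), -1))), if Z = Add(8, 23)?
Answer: Rational(-178, 21) ≈ -8.4762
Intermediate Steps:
Z = 31
Add(-7, Mul(Z, Pow(Add(-42, 21), -1))) = Add(-7, Mul(31, Pow(Add(-42, 21), -1))) = Add(-7, Mul(31, Pow(-21, -1))) = Add(-7, Mul(31, Rational(-1, 21))) = Add(-7, Rational(-31, 21)) = Rational(-178, 21)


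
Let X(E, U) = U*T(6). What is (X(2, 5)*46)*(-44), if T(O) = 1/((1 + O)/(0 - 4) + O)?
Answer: -40480/17 ≈ -2381.2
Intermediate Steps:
T(O) = 1/(-¼ + 3*O/4) (T(O) = 1/((1 + O)/(-4) + O) = 1/((1 + O)*(-¼) + O) = 1/((-¼ - O/4) + O) = 1/(-¼ + 3*O/4))
X(E, U) = 4*U/17 (X(E, U) = U*(4/(-1 + 3*6)) = U*(4/(-1 + 18)) = U*(4/17) = 4*U/17)
(X(2, 5)*46)*(-44) = (((4/17)*5)*46)*(-44) = ((20/17)*46)*(-44) = (920/17)*(-44) = -40480/17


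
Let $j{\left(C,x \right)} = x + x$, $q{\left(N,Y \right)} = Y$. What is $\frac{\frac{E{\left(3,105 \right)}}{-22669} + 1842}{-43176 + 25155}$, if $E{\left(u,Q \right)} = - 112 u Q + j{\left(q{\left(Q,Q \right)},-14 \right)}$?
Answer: $- \frac{41791606}{408518049} \approx -0.1023$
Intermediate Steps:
$j{\left(C,x \right)} = 2 x$
$E{\left(u,Q \right)} = -28 - 112 Q u$ ($E{\left(u,Q \right)} = - 112 u Q + 2 \left(-14\right) = - 112 Q u - 28 = -28 - 112 Q u$)
$\frac{\frac{E{\left(3,105 \right)}}{-22669} + 1842}{-43176 + 25155} = \frac{\frac{-28 - 11760 \cdot 3}{-22669} + 1842}{-43176 + 25155} = \frac{\left(-28 - 35280\right) \left(- \frac{1}{22669}\right) + 1842}{-18021} = \left(\left(-35308\right) \left(- \frac{1}{22669}\right) + 1842\right) \left(- \frac{1}{18021}\right) = \left(\frac{35308}{22669} + 1842\right) \left(- \frac{1}{18021}\right) = \frac{41791606}{22669} \left(- \frac{1}{18021}\right) = - \frac{41791606}{408518049}$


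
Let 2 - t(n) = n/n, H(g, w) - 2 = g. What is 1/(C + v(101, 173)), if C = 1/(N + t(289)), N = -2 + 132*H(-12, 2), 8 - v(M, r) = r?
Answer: -1321/217966 ≈ -0.0060606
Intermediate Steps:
v(M, r) = 8 - r
H(g, w) = 2 + g
t(n) = 1 (t(n) = 2 - n/n = 2 - 1*1 = 2 - 1 = 1)
N = -1322 (N = -2 + 132*(2 - 12) = -2 + 132*(-10) = -2 - 1320 = -1322)
C = -1/1321 (C = 1/(-1322 + 1) = 1/(-1321) = -1/1321 ≈ -0.00075700)
1/(C + v(101, 173)) = 1/(-1/1321 + (8 - 1*173)) = 1/(-1/1321 + (8 - 173)) = 1/(-1/1321 - 165) = 1/(-217966/1321) = -1321/217966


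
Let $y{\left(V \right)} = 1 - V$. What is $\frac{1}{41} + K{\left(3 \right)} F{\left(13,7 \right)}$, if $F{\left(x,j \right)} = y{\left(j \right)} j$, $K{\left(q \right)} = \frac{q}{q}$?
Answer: $- \frac{1721}{41} \approx -41.976$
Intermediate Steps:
$K{\left(q \right)} = 1$
$F{\left(x,j \right)} = j \left(1 - j\right)$ ($F{\left(x,j \right)} = \left(1 - j\right) j = j \left(1 - j\right)$)
$\frac{1}{41} + K{\left(3 \right)} F{\left(13,7 \right)} = \frac{1}{41} + 1 \cdot 7 \left(1 - 7\right) = \frac{1}{41} + 1 \cdot 7 \left(-6\right) = \frac{1}{41} + 1 \left(-42\right) = \frac{1}{41} - 42 = - \frac{1721}{41}$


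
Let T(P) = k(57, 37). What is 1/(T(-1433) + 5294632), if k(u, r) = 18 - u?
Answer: 1/5294593 ≈ 1.8887e-7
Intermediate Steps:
T(P) = -39 (T(P) = 18 - 1*57 = 18 - 57 = -39)
1/(T(-1433) + 5294632) = 1/(-39 + 5294632) = 1/5294593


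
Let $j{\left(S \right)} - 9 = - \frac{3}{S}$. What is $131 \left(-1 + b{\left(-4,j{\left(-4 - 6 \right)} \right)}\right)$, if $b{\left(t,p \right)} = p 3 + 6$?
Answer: $\frac{43099}{10} \approx 4309.9$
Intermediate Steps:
$j{\left(S \right)} = 9 - \frac{3}{S}$
$b{\left(t,p \right)} = 6 + 3 p$ ($b{\left(t,p \right)} = 3 p + 6 = 6 + 3 p$)
$131 \left(-1 + b{\left(-4,j{\left(-4 - 6 \right)} \right)}\right) = 131 \left(-1 + \left(6 + 3 \left(9 - \frac{3}{-4 - 6}\right)\right)\right) = 131 \left(-1 + \left(6 + 3 \left(9 - \frac{3}{-10}\right)\right)\right) = 131 \left(-1 + \left(6 + 3 \left(9 - - \frac{3}{10}\right)\right)\right) = 131 \left(-1 + \left(6 + 3 \left(9 + \frac{3}{10}\right)\right)\right) = 131 \left(-1 + \left(6 + 3 \cdot \frac{93}{10}\right)\right) = 131 \left(-1 + \left(6 + \frac{279}{10}\right)\right) = 131 \left(-1 + \frac{339}{10}\right) = 131 \cdot \frac{329}{10} = \frac{43099}{10}$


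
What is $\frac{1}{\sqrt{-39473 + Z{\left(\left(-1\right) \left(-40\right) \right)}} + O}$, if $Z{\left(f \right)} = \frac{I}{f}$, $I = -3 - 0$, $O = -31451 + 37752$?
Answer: $\frac{252040}{1589682963} - \frac{62 i \sqrt{16430}}{1589682963} \approx 0.00015855 - 4.9992 \cdot 10^{-6} i$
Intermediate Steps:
$O = 6301$
$I = -3$ ($I = -3 + 0 = -3$)
$Z{\left(f \right)} = - \frac{3}{f}$
$\frac{1}{\sqrt{-39473 + Z{\left(\left(-1\right) \left(-40\right) \right)}} + O} = \frac{1}{\sqrt{-39473 - \frac{3}{\left(-1\right) \left(-40\right)}} + 6301} = \frac{1}{\sqrt{-39473 - \frac{3}{40}} + 6301} = \frac{1}{\sqrt{- \frac{1578923}{40}} + 6301} = \frac{1}{\frac{31 i \sqrt{16430}}{20} + 6301} = \frac{1}{6301 + \frac{31 i \sqrt{16430}}{20}}$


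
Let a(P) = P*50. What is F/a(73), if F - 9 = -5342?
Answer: -5333/3650 ≈ -1.4611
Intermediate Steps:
a(P) = 50*P
F = -5333 (F = 9 - 5342 = -5333)
F/a(73) = -5333/(50*73) = -5333/3650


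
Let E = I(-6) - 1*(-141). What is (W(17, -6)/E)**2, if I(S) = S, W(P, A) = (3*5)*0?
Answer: 0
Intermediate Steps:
W(P, A) = 0 (W(P, A) = 15*0 = 0)
E = 135 (E = -6 - 1*(-141) = -6 + 141 = 135)
(W(17, -6)/E)**2 = (0/135)**2 = (0*(1/135))**2 = 0**2 = 0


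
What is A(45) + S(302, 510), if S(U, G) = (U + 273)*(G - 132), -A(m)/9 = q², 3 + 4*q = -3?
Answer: 869319/4 ≈ 2.1733e+5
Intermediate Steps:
q = -3/2 (q = -¾ + (¼)*(-3) = -¾ - ¾ = -3/2 ≈ -1.5000)
A(m) = -81/4 (A(m) = -9*(-3/2)² = -9*9/4 = -81/4)
S(U, G) = (-132 + G)*(273 + U) (S(U, G) = (273 + U)*(-132 + G) = (-132 + G)*(273 + U))
A(45) + S(302, 510) = -81/4 + (-36036 - 132*302 + 273*510 + 510*302) = -81/4 + (-36036 - 39864 + 139230 + 154020) = -81/4 + 217350 = 869319/4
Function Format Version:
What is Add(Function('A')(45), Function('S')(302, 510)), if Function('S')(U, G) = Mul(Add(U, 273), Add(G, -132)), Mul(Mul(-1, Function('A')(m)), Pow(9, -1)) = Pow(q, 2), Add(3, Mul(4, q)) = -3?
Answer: Rational(869319, 4) ≈ 2.1733e+5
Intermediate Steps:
q = Rational(-3, 2) (q = Add(Rational(-3, 4), Mul(Rational(1, 4), -3)) = Add(Rational(-3, 4), Rational(-3, 4)) = Rational(-3, 2) ≈ -1.5000)
Function('A')(m) = Rational(-81, 4) (Function('A')(m) = Mul(-9, Pow(Rational(-3, 2), 2)) = Mul(-9, Rational(9, 4)) = Rational(-81, 4))
Function('S')(U, G) = Mul(Add(-132, G), Add(273, U)) (Function('S')(U, G) = Mul(Add(273, U), Add(-132, G)) = Mul(Add(-132, G), Add(273, U)))
Add(Function('A')(45), Function('S')(302, 510)) = Add(Rational(-81, 4), Add(-36036, Mul(-132, 302), Mul(273, 510), Mul(510, 302))) = Add(Rational(-81, 4), Add(-36036, -39864, 139230, 154020)) = Add(Rational(-81, 4), 217350) = Rational(869319, 4)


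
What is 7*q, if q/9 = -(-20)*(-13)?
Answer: -16380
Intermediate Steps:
q = -2340 (q = 9*(-(-20)*(-13)) = 9*(-20*13) = 9*(-260) = -2340)
7*q = 7*(-2340) = -16380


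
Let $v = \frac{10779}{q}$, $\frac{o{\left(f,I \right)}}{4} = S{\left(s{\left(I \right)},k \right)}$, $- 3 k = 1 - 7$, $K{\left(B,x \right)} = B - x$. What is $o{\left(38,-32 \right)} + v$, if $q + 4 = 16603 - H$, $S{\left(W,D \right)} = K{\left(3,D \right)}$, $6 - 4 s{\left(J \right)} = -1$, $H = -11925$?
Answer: $\frac{41625}{9508} \approx 4.3779$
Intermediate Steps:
$s{\left(J \right)} = \frac{7}{4}$ ($s{\left(J \right)} = \frac{3}{2} - - \frac{1}{4} = \frac{3}{2} + \frac{1}{4} = \frac{7}{4}$)
$k = 2$ ($k = - \frac{1 - 7}{3} = \left(- \frac{1}{3}\right) \left(-6\right) = 2$)
$S{\left(W,D \right)} = 3 - D$
$o{\left(f,I \right)} = 4$ ($o{\left(f,I \right)} = 4 \left(3 - 2\right) = 4 \cdot 1 = 4$)
$q = 28524$ ($q = -4 + \left(16603 - -11925\right) = -4 + \left(16603 + 11925\right) = -4 + 28528 = 28524$)
$v = \frac{3593}{9508}$ ($v = \frac{10779}{28524} = 10779 \cdot \frac{1}{28524} = \frac{3593}{9508} \approx 0.37789$)
$o{\left(38,-32 \right)} + v = 4 + \frac{3593}{9508} = \frac{41625}{9508}$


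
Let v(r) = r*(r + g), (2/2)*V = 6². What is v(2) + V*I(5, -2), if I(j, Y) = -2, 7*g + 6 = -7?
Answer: -502/7 ≈ -71.714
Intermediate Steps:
g = -13/7 (g = -6/7 + (⅐)*(-7) = -6/7 - 1 = -13/7 ≈ -1.8571)
V = 36 (V = 6² = 36)
v(r) = r*(-13/7 + r) (v(r) = r*(r - 13/7) = r*(-13/7 + r))
v(2) + V*I(5, -2) = (⅐)*2*(-13 + 7*2) + 36*(-2) = (⅐)*2*(-13 + 14) - 72 = (⅐)*2*1 - 72 = 2/7 - 72 = -502/7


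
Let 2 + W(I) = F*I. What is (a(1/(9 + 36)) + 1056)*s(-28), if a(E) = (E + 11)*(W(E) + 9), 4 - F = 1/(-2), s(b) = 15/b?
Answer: -63802/105 ≈ -607.64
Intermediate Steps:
F = 9/2 (F = 4 - 1/(-2) = 4 - 1*(-½) = 4 + ½ = 9/2 ≈ 4.5000)
W(I) = -2 + 9*I/2
a(E) = (7 + 9*E/2)*(11 + E) (a(E) = (E + 11)*((-2 + 9*E/2) + 9) = (11 + E)*(7 + 9*E/2) = (7 + 9*E/2)*(11 + E))
(a(1/(9 + 36)) + 1056)*s(-28) = ((77 + 9*(1/(9 + 36))²/2 + 113/(2*(9 + 36))) + 1056)*(15/(-28)) = ((77 + 9*(1/45)²/2 + (113/2)/45) + 1056)*(15*(-1/28)) = ((77 + 9*(1/45)²/2 + (113/2)*(1/45)) + 1056)*(-15/28) = ((77 + (9/2)*(1/2025) + 113/90) + 1056)*(-15/28) = ((77 + 1/450 + 113/90) + 1056)*(-15/28) = (17608/225 + 1056)*(-15/28) = (255208/225)*(-15/28) = -63802/105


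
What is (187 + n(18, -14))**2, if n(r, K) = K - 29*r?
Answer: 121801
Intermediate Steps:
(187 + n(18, -14))**2 = (187 + (-14 - 29*18))**2 = (187 + (-14 - 522))**2 = (187 - 536)**2 = (-349)**2 = 121801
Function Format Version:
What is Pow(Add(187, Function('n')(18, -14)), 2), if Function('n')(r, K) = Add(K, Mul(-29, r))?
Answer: 121801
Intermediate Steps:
Pow(Add(187, Function('n')(18, -14)), 2) = Pow(Add(187, Add(-14, Mul(-29, 18))), 2) = Pow(Add(187, Add(-14, -522)), 2) = Pow(Add(187, -536), 2) = Pow(-349, 2) = 121801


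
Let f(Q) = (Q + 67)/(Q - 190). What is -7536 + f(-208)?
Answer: -2999187/398 ≈ -7535.6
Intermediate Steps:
f(Q) = (67 + Q)/(-190 + Q)
-7536 + f(-208) = -7536 + (67 - 208)/(-190 - 208) = -7536 - 141/(-398) = -7536 - 1/398*(-141) = -7536 + 141/398 = -2999187/398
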